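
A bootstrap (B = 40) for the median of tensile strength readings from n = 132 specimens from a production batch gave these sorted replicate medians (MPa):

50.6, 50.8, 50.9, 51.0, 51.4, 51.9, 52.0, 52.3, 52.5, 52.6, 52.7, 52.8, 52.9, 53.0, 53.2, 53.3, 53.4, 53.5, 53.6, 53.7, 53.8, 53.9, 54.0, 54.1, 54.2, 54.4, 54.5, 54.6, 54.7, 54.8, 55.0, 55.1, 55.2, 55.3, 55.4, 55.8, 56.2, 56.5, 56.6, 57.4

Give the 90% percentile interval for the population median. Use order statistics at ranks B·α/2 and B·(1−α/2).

(50.8, 56.5)

α = 0.10; lower rank = 40 × 0.050 = 2; upper rank = 40 × 0.950 = 38.
The 2nd smallest replicate is 50.8; the 38th is 56.5.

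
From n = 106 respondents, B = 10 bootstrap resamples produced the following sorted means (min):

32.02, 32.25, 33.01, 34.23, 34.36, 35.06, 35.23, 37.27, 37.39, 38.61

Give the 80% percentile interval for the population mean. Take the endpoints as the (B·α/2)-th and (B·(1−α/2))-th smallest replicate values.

(32.02, 37.39)

α = 0.20; lower rank = 10 × 0.100 = 1; upper rank = 10 × 0.900 = 9.
The 1st smallest replicate is 32.02; the 9th is 37.39.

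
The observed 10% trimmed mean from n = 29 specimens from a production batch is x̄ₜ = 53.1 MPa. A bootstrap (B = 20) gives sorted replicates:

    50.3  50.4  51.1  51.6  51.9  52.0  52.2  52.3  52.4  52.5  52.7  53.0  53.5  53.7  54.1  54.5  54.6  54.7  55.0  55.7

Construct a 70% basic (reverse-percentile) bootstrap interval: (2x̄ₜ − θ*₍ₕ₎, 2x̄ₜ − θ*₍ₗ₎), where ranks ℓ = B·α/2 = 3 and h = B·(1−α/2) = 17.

Percentile endpoints at ranks 3 and 17: θ*₍3₎ = 51.1, θ*₍17₎ = 54.6.
Basic interval reflects these around x̄ₜ:
  lower = 2 × 53.1 − 54.6 = 51.6
  upper = 2 × 53.1 − 51.1 = 55.1

(51.6, 55.1)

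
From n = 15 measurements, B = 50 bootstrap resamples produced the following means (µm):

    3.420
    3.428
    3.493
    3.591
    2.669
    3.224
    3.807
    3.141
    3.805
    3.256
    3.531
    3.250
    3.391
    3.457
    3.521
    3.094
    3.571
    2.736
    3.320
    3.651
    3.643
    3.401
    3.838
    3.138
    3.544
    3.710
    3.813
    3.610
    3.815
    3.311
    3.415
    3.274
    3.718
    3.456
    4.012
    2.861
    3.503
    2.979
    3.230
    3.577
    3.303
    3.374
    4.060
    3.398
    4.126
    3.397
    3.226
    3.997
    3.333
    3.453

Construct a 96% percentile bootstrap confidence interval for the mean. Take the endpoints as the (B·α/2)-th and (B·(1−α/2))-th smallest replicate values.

Sorted replicates: 2.669, 2.736, 2.861, 2.979, 3.094, 3.138, 3.141, 3.224, 3.226, 3.230, 3.250, 3.256, 3.274, 3.303, 3.311, 3.320, 3.333, 3.374, 3.391, 3.397, 3.398, 3.401, 3.415, 3.420, 3.428, 3.453, 3.456, 3.457, 3.493, 3.503, 3.521, 3.531, 3.544, 3.571, 3.577, 3.591, 3.610, 3.643, 3.651, 3.710, 3.718, 3.805, 3.807, 3.813, 3.815, 3.838, 3.997, 4.012, 4.060, 4.126
α = 0.04; lower rank = 50 × 0.020 = 1; upper rank = 50 × 0.980 = 49.
The 1st smallest replicate is 2.669; the 49th is 4.060.

(2.669, 4.060)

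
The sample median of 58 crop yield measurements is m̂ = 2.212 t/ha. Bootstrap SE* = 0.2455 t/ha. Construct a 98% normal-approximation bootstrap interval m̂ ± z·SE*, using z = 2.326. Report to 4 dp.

Margin = 2.326 × 0.2455 = 0.57103
Interval: 2.212 ± 0.57103

(1.6410, 2.7830)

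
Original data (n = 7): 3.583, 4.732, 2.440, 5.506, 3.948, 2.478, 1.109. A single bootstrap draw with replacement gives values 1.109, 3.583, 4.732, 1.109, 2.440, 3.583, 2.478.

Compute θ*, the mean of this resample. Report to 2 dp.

θ* = 2.72

Mean = (1.109 + 3.583 + 4.732 + 1.109 + 2.440 + 3.583 + 2.478) / 7 = 19.0340 / 7 = 2.72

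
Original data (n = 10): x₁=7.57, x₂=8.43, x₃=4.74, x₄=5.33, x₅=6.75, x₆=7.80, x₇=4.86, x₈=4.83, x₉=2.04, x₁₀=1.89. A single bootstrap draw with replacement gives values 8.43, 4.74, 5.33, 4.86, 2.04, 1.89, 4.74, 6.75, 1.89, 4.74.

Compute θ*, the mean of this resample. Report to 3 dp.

Mean = (8.43 + 4.74 + 5.33 + 4.86 + 2.04 + 1.89 + 4.74 + 6.75 + 1.89 + 4.74) / 10 = 45.410 / 10 = 4.541

θ* = 4.541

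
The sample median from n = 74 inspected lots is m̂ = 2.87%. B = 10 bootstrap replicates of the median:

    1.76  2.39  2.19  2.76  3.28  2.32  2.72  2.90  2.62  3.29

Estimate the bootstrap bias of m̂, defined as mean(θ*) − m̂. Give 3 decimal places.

mean(θ*) = (1.76 + 2.39 + 2.19 + 2.76 + 3.28 + 2.32 + 2.72 + 2.90 + 2.62 + 3.29) / 10 = 2.6230
bias = 2.6230 − 2.87

bias = −0.247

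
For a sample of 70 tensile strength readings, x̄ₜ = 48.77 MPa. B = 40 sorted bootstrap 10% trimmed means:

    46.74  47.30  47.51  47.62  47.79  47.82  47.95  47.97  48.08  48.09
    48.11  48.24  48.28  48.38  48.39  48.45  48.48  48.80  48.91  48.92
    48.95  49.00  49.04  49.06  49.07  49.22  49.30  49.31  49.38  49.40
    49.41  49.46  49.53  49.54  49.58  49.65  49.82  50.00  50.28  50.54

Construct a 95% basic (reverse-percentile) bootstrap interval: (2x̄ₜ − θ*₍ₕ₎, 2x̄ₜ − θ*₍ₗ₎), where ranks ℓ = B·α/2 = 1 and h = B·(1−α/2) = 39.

Percentile endpoints at ranks 1 and 39: θ*₍1₎ = 46.74, θ*₍39₎ = 50.28.
Basic interval reflects these around x̄ₜ:
  lower = 2 × 48.77 − 50.28 = 47.26
  upper = 2 × 48.77 − 46.74 = 50.80

(47.26, 50.80)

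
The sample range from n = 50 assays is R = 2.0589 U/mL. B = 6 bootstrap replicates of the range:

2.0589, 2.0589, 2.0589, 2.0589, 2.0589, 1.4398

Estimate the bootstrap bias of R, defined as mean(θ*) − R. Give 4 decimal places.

bias = −0.1032

mean(θ*) = (2.0589 + 2.0589 + 2.0589 + 2.0589 + 2.0589 + 1.4398) / 6 = 1.95572
bias = 1.95572 − 2.0589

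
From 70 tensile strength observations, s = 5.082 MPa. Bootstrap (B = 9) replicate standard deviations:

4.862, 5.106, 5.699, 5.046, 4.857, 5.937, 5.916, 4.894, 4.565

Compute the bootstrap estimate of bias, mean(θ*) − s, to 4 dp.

bias = +0.1271

mean(θ*) = (4.862 + 5.106 + 5.699 + 5.046 + 4.857 + 5.937 + 5.916 + 4.894 + 4.565) / 9 = 5.20911
bias = 5.20911 − 5.082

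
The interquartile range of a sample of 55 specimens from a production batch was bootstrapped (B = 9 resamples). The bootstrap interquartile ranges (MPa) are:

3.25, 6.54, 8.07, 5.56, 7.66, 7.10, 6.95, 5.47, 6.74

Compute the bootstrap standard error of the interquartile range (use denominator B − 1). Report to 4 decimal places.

Bootstrap SE is the standard deviation of the 9 replicate interquartile ranges.
Mean of replicates: (3.25 + 6.54 + 8.07 + 5.56 + 7.66 + 7.10 + 6.95 + 5.47 + 6.74) / 9 = 57.34000 / 9 = 6.37111
Sum of squared deviations: (−3.12111)² + (+0.16889)² + (+1.69889)² + (−0.81111)² + (+1.28889)² + (+0.72889)² + (+0.57889)² + (−0.90111)² + (+0.36889)² = 16.78969
Variance = 16.78969 / 8 = 2.09871
SE* = √2.09871

SE* = 1.4487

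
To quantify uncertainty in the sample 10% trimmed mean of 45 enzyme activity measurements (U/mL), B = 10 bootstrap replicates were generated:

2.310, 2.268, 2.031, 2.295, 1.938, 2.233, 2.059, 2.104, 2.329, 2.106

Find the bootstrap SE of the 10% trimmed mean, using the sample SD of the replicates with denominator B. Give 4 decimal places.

Bootstrap SE is the standard deviation of the 10 replicate 10% trimmed means.
Mean of replicates: (2.310 + 2.268 + 2.031 + 2.295 + 1.938 + 2.233 + 2.059 + 2.104 + 2.329 + 2.106) / 10 = 21.67300 / 10 = 2.16730
Sum of squared deviations: (+0.14270)² + (+0.10070)² + (−0.13630)² + (+0.12770)² + (−0.22930)² + (+0.06570)² + (−0.10830)² + (−0.06330)² + (+0.16170)² + (−0.06130)² = 0.16792
Variance = 0.16792 / 10 = 0.01679
SE* = √0.01679

SE* = 0.1296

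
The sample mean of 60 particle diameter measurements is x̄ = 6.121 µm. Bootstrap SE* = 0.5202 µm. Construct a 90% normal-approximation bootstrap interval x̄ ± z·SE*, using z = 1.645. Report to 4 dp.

(5.2653, 6.9767)

Margin = 1.645 × 0.5202 = 0.85573
Interval: 6.121 ± 0.85573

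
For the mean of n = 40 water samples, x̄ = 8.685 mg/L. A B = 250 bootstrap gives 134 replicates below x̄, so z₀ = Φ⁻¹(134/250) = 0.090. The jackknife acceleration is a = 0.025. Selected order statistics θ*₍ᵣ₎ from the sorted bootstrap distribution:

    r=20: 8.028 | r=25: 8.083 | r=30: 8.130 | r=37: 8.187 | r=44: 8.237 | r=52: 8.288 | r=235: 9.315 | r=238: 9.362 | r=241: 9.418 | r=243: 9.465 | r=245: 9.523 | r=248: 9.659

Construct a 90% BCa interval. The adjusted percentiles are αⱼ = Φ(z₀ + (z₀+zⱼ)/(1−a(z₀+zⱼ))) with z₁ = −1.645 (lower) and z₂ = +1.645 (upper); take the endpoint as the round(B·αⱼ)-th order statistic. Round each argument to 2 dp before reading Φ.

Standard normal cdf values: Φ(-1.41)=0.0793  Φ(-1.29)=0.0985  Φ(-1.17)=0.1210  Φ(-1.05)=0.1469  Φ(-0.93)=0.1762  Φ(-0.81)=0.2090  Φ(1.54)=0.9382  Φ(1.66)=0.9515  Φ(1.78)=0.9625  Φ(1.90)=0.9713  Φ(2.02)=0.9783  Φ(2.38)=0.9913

Lower: z₀ + z₁ = 0.090 + (-1.645) = -1.555; 1 − a(z₀+z₁) = 1 − (0.025)(-1.555) = 1.0389; argument = 0.090 + (-1.555)/1.0389 = -1.4068 → -1.41.
α₁ = Φ(-1.41) = 0.0793; rank = round(250 × 0.0793) = 20; θ*₍20₎ = 8.028.
Upper: z₀ + z₂ = 1.735; 1 − a(z₀+z₂) = 0.9566; argument = 1.9037 → 1.90; α₂ = 0.9713; rank = 243; θ*₍243₎ = 9.465.

(8.028, 9.465)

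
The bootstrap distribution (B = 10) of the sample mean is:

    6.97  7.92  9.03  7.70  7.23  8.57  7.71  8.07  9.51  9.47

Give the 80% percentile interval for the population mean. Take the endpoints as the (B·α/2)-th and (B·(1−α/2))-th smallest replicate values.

(6.97, 9.47)

Sorted replicates: 6.97, 7.23, 7.70, 7.71, 7.92, 8.07, 8.57, 9.03, 9.47, 9.51
α = 0.20; lower rank = 10 × 0.100 = 1; upper rank = 10 × 0.900 = 9.
The 1st smallest replicate is 6.97; the 9th is 9.47.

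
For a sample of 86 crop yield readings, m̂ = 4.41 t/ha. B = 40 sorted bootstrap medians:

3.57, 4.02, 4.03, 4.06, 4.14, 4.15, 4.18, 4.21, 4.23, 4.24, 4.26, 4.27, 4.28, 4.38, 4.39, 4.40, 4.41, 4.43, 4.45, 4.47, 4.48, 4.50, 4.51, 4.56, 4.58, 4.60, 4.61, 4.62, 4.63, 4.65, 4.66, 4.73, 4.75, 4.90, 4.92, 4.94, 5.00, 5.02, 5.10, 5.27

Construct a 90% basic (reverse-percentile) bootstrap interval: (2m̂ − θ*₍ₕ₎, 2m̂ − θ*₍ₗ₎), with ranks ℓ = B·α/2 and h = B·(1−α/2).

Percentile endpoints at ranks 2 and 38: θ*₍2₎ = 4.02, θ*₍38₎ = 5.02.
Basic interval reflects these around m̂:
  lower = 2 × 4.41 − 5.02 = 3.80
  upper = 2 × 4.41 − 4.02 = 4.80

(3.80, 4.80)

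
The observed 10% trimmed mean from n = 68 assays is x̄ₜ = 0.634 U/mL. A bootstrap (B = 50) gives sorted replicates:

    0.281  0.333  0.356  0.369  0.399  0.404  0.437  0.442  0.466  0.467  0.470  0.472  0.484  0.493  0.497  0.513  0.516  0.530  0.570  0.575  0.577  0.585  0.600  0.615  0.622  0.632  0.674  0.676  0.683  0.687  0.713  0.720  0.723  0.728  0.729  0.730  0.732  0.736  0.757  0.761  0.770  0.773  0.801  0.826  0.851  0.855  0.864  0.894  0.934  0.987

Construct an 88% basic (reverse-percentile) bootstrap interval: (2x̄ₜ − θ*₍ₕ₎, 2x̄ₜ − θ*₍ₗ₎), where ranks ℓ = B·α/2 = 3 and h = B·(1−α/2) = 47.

Percentile endpoints at ranks 3 and 47: θ*₍3₎ = 0.356, θ*₍47₎ = 0.864.
Basic interval reflects these around x̄ₜ:
  lower = 2 × 0.634 − 0.864 = 0.404
  upper = 2 × 0.634 − 0.356 = 0.912

(0.404, 0.912)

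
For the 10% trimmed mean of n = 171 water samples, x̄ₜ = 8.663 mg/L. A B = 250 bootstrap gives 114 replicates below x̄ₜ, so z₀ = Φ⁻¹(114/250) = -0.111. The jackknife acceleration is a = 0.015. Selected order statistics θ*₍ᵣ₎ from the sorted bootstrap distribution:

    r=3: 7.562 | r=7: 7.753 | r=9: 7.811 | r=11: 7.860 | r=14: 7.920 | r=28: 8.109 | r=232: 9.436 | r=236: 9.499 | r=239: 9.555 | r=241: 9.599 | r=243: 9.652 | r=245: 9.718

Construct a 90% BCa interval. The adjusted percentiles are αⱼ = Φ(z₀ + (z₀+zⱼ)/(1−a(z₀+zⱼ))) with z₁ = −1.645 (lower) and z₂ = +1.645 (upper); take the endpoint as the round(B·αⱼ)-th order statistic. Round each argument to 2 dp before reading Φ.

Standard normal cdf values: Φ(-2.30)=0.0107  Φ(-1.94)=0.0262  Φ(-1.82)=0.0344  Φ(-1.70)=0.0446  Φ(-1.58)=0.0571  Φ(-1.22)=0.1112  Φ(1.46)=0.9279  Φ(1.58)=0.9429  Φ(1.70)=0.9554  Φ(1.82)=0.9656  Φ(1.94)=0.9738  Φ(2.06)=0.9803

(7.811, 9.436)

Lower: z₀ + z₁ = -0.111 + (-1.645) = -1.756; 1 − a(z₀+z₁) = 1 − (0.015)(-1.756) = 1.0263; argument = -0.111 + (-1.756)/1.0263 = -1.8219 → -1.82.
α₁ = Φ(-1.82) = 0.0344; rank = round(250 × 0.0344) = 9; θ*₍9₎ = 7.811.
Upper: z₀ + z₂ = 1.534; 1 − a(z₀+z₂) = 0.9770; argument = 1.4591 → 1.46; α₂ = 0.9279; rank = 232; θ*₍232₎ = 9.436.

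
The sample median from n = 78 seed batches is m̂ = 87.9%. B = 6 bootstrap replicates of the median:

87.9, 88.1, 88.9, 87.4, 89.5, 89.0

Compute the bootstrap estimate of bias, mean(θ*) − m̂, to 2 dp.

bias = +0.57

mean(θ*) = (87.9 + 88.1 + 88.9 + 87.4 + 89.5 + 89.0) / 6 = 88.467
bias = 88.467 − 87.9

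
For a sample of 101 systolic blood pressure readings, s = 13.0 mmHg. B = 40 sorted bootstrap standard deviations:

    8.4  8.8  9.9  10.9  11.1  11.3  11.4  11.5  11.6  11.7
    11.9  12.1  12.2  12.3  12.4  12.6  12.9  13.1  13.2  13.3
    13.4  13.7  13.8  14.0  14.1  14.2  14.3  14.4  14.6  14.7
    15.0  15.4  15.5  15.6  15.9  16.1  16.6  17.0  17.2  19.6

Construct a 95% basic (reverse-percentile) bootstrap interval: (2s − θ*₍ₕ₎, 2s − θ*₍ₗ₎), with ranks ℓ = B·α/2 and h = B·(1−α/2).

Percentile endpoints at ranks 1 and 39: θ*₍1₎ = 8.4, θ*₍39₎ = 17.2.
Basic interval reflects these around s:
  lower = 2 × 13.0 − 17.2 = 8.8
  upper = 2 × 13.0 − 8.4 = 17.6

(8.8, 17.6)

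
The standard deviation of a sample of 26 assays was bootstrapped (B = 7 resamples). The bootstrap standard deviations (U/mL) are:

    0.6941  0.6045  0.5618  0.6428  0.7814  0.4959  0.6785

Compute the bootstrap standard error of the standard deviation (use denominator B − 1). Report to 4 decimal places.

SE* = 0.0935

Bootstrap SE is the standard deviation of the 7 replicate standard deviations.
Mean of replicates: (0.6941 + 0.6045 + 0.5618 + 0.6428 + 0.7814 + 0.4959 + 0.6785) / 7 = 4.45900 / 7 = 0.63700
Sum of squared deviations: (+0.05710)² + (−0.03250)² + (−0.07520)² + (+0.00580)² + (+0.14440)² + (−0.14110)² + (+0.04150)² = 0.05249
Variance = 0.05249 / 6 = 0.00875
SE* = √0.00875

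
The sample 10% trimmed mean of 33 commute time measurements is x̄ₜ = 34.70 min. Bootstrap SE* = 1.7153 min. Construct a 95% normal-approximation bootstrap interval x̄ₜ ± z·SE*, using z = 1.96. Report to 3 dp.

Margin = 1.96 × 1.7153 = 3.3620
Interval: 34.70 ± 3.3620

(31.338, 38.062)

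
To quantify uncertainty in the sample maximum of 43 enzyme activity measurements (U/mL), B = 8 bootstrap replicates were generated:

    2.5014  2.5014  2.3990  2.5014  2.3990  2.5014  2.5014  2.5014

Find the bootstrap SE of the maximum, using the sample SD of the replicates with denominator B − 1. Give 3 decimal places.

Bootstrap SE is the standard deviation of the 8 replicate maximums.
Mean of replicates: (2.5014 + 2.5014 + 2.3990 + 2.5014 + 2.3990 + 2.5014 + 2.5014 + 2.5014) / 8 = 19.80640 / 8 = 2.47580
Sum of squared deviations: (+0.02560)² + (+0.02560)² + (−0.07680)² + (+0.02560)² + (−0.07680)² + (+0.02560)² + (+0.02560)² + (+0.02560)² = 0.01573
Variance = 0.01573 / 7 = 0.00225
SE* = √0.00225

SE* = 0.047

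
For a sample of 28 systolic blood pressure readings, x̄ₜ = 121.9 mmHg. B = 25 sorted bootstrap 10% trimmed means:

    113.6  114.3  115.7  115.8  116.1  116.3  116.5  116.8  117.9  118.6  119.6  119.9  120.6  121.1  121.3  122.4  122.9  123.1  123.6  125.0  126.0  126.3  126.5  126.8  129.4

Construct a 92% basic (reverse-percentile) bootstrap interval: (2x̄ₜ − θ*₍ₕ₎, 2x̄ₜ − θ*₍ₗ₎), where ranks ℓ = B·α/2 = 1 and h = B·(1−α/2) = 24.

Percentile endpoints at ranks 1 and 24: θ*₍1₎ = 113.6, θ*₍24₎ = 126.8.
Basic interval reflects these around x̄ₜ:
  lower = 2 × 121.9 − 126.8 = 117.0
  upper = 2 × 121.9 − 113.6 = 130.2

(117.0, 130.2)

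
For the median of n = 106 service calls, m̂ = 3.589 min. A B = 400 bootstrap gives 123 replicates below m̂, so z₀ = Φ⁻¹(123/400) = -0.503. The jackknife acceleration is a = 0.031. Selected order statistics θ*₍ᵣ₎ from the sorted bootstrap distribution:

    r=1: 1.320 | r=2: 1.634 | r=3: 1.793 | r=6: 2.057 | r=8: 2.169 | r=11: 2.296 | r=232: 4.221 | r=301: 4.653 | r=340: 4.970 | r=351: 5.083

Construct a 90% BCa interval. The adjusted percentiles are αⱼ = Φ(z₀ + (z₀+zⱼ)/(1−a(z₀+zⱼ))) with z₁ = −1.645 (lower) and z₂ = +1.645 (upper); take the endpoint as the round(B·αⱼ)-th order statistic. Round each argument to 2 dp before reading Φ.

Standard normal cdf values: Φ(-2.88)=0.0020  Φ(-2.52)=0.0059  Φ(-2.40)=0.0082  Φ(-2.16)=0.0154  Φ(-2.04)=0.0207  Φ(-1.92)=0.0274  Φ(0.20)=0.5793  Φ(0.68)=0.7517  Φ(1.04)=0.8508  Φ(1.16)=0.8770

(1.634, 4.653)

Lower: z₀ + z₁ = -0.503 + (-1.645) = -2.148; 1 − a(z₀+z₁) = 1 − (0.031)(-2.148) = 1.0666; argument = -0.503 + (-2.148)/1.0666 = -2.5169 → -2.52.
α₁ = Φ(-2.52) = 0.0059; rank = round(400 × 0.0059) = 2; θ*₍2₎ = 1.634.
Upper: z₀ + z₂ = 1.142; 1 − a(z₀+z₂) = 0.9646; argument = 0.6809 → 0.68; α₂ = 0.7517; rank = 301; θ*₍301₎ = 4.653.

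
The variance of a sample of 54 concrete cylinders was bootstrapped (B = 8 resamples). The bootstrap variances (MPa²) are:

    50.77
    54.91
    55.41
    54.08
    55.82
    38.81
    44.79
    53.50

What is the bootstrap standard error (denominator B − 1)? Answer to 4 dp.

Bootstrap SE is the standard deviation of the 8 replicate variances.
Mean of replicates: (50.77 + 54.91 + 55.41 + 54.08 + 55.82 + 38.81 + 44.79 + 53.50) / 8 = 408.09000 / 8 = 51.01125
Sum of squared deviations: (−0.24125)² + (+3.89875)² + (+4.39875)² + (+3.06875)² + (+4.80875)² + (−12.20125)² + (−6.22125)² + (+2.48875)² = 260.91709
Variance = 260.91709 / 7 = 37.27387
SE* = √37.27387

SE* = 6.1052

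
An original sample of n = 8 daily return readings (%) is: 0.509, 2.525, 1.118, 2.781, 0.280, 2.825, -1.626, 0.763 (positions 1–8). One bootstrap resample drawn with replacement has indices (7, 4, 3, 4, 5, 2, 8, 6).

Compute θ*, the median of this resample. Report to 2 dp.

Resample values: -1.626, 2.781, 1.118, 2.781, 0.280, 2.525, 0.763, 2.825.
Sorted: -1.626, 0.280, 0.763, 1.118, 2.525, 2.781, 2.781, 2.825
Median = average of the two middle values = 1.82

θ* = 1.82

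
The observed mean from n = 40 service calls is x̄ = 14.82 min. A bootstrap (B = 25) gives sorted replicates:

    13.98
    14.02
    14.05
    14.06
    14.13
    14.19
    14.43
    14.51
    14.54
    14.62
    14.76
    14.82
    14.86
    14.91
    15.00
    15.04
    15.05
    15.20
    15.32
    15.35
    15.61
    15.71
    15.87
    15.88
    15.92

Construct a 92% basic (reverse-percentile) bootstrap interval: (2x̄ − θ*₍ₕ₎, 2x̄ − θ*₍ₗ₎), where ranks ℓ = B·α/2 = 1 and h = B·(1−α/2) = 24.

Percentile endpoints at ranks 1 and 24: θ*₍1₎ = 13.98, θ*₍24₎ = 15.88.
Basic interval reflects these around x̄:
  lower = 2 × 14.82 − 15.88 = 13.76
  upper = 2 × 14.82 − 13.98 = 15.66

(13.76, 15.66)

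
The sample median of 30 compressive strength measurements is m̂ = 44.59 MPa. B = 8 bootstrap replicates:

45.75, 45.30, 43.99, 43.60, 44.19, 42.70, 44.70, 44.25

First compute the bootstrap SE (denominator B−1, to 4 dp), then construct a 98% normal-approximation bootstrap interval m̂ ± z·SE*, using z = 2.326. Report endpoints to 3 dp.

(42.362, 46.818)

Mean of replicates = 44.3100; sum of squared deviations = 6.4224; SE* = √(6.4224/7) = 0.9579
Margin = 2.326 × 0.9579 = 2.2281
Interval: 44.59 ± 2.2281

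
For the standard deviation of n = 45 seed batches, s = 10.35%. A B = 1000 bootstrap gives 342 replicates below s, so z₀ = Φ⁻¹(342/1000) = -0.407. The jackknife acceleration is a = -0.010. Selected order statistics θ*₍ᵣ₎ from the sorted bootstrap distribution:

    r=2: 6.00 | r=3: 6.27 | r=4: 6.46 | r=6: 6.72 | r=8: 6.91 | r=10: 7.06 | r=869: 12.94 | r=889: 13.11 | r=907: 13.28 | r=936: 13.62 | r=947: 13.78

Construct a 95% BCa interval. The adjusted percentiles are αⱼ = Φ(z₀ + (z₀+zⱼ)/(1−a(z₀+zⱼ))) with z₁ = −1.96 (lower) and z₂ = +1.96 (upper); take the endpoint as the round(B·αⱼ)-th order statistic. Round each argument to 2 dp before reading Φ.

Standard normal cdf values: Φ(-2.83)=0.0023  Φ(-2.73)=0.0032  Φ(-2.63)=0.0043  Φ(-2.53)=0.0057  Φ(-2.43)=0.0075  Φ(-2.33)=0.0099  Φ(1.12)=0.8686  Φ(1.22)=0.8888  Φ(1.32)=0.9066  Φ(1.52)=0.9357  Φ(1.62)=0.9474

Lower: z₀ + z₁ = -0.407 + (-1.960) = -2.367; 1 − a(z₀+z₁) = 1 − (-0.010)(-2.367) = 0.9763; argument = -0.407 + (-2.367)/0.9763 = -2.8314 → -2.83.
α₁ = Φ(-2.83) = 0.0023; rank = round(1000 × 0.0023) = 2; θ*₍2₎ = 6.00.
Upper: z₀ + z₂ = 1.553; 1 − a(z₀+z₂) = 1.0155; argument = 1.1223 → 1.12; α₂ = 0.8686; rank = 869; θ*₍869₎ = 12.94.

(6.00, 12.94)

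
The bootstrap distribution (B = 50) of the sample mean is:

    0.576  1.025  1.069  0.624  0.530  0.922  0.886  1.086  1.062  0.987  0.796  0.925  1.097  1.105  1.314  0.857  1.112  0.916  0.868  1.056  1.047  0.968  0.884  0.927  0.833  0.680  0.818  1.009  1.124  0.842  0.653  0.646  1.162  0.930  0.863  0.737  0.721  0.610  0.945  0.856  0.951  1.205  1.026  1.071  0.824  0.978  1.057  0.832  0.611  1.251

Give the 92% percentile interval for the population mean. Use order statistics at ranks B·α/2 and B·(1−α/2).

(0.576, 1.205)

Sorted replicates: 0.530, 0.576, 0.610, 0.611, 0.624, 0.646, 0.653, 0.680, 0.721, 0.737, 0.796, 0.818, 0.824, 0.832, 0.833, 0.842, 0.856, 0.857, 0.863, 0.868, 0.884, 0.886, 0.916, 0.922, 0.925, 0.927, 0.930, 0.945, 0.951, 0.968, 0.978, 0.987, 1.009, 1.025, 1.026, 1.047, 1.056, 1.057, 1.062, 1.069, 1.071, 1.086, 1.097, 1.105, 1.112, 1.124, 1.162, 1.205, 1.251, 1.314
α = 0.08; lower rank = 50 × 0.040 = 2; upper rank = 50 × 0.960 = 48.
The 2nd smallest replicate is 0.576; the 48th is 1.205.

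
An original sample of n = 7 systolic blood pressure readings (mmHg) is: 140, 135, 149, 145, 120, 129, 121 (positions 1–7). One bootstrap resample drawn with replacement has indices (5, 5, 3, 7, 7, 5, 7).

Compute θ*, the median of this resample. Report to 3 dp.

θ* = 121.000

Resample values: 120, 120, 149, 121, 121, 120, 121.
Sorted: 120, 120, 120, 121, 121, 121, 149
Median = middle value = 121.000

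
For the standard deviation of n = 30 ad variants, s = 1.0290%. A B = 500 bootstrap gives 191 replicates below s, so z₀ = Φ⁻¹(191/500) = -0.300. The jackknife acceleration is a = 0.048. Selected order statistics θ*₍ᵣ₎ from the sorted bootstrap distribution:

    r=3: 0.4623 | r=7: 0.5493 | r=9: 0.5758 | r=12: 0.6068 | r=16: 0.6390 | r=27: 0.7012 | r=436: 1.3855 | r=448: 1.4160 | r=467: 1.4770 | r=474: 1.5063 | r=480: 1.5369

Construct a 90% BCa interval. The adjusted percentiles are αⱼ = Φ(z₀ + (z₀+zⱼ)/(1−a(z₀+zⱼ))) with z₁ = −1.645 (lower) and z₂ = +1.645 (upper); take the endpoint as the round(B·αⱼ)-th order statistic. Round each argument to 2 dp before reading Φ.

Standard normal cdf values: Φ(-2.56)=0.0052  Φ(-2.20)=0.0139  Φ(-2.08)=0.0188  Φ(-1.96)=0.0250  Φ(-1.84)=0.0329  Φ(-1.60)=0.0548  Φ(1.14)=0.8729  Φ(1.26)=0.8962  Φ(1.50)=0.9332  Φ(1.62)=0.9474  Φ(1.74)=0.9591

(0.5758, 1.3855)

Lower: z₀ + z₁ = -0.300 + (-1.645) = -1.945; 1 − a(z₀+z₁) = 1 − (0.048)(-1.945) = 1.0934; argument = -0.300 + (-1.945)/1.0934 = -2.0789 → -2.08.
α₁ = Φ(-2.08) = 0.0188; rank = round(500 × 0.0188) = 9; θ*₍9₎ = 0.5758.
Upper: z₀ + z₂ = 1.345; 1 − a(z₀+z₂) = 0.9354; argument = 1.1378 → 1.14; α₂ = 0.8729; rank = 436; θ*₍436₎ = 1.3855.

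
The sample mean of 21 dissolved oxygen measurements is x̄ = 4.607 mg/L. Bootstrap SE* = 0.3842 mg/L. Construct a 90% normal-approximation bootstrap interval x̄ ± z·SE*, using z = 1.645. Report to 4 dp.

(3.9750, 5.2390)

Margin = 1.645 × 0.3842 = 0.63201
Interval: 4.607 ± 0.63201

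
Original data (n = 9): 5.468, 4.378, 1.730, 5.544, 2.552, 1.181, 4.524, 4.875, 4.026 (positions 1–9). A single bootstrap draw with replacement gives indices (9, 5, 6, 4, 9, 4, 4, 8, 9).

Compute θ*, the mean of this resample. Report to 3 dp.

Resample values: 4.026, 2.552, 1.181, 5.544, 4.026, 5.544, 5.544, 4.875, 4.026.
Mean = (4.026 + 2.552 + 1.181 + 5.544 + 4.026 + 5.544 + 5.544 + 4.875 + 4.026) / 9 = 37.3180 / 9 = 4.146

θ* = 4.146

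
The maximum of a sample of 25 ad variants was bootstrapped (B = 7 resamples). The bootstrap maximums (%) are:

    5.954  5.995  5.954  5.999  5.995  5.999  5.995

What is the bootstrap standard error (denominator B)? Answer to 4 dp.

Bootstrap SE is the standard deviation of the 7 replicate maximums.
Mean of replicates: (5.954 + 5.995 + 5.954 + 5.999 + 5.995 + 5.999 + 5.995) / 7 = 41.891000 / 7 = 5.984429
Sum of squared deviations: (−0.030429)² + (+0.010571)² + (−0.030429)² + (+0.014571)² + (+0.010571)² + (+0.014571)² + (+0.010571)² = 0.002612
Variance = 0.002612 / 7 = 0.000373
SE* = √0.000373

SE* = 0.0193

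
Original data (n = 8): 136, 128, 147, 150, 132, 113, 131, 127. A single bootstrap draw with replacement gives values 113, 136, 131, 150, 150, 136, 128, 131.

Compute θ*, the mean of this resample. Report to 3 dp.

Mean = (113 + 136 + 131 + 150 + 150 + 136 + 128 + 131) / 8 = 1075.0 / 8 = 134.375

θ* = 134.375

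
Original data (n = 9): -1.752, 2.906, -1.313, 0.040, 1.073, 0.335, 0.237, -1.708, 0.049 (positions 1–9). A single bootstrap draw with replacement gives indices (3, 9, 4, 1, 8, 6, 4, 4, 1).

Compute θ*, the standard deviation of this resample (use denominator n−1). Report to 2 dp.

θ* = 0.93

Resample values: -1.313, 0.049, 0.040, -1.752, -1.708, 0.335, 0.040, 0.040, -1.752.
Mean = -0.6690; sum of squared deviations = 6.8716
s² = 6.8716 / 8 = 0.8590
s = √0.8590 = 0.93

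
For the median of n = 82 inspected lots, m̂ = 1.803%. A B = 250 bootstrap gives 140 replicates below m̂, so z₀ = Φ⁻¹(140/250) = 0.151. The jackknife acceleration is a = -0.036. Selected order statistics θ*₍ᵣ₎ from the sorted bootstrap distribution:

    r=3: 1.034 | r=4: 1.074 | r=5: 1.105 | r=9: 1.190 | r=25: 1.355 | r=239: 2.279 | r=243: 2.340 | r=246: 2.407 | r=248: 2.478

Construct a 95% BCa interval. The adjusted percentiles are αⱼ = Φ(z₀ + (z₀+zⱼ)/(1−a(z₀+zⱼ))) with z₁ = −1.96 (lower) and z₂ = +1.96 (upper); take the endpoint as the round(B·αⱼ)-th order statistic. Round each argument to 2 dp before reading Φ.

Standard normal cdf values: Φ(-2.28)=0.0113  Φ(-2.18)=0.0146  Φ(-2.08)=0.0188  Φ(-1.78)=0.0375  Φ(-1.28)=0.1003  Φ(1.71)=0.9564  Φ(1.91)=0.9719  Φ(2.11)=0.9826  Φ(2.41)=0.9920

Lower: z₀ + z₁ = 0.151 + (-1.960) = -1.809; 1 − a(z₀+z₁) = 1 − (-0.036)(-1.809) = 0.9349; argument = 0.151 + (-1.809)/0.9349 = -1.7840 → -1.78.
α₁ = Φ(-1.78) = 0.0375; rank = round(250 × 0.0375) = 9; θ*₍9₎ = 1.190.
Upper: z₀ + z₂ = 2.111; 1 − a(z₀+z₂) = 1.0760; argument = 2.1129 → 2.11; α₂ = 0.9826; rank = 246; θ*₍246₎ = 2.407.

(1.190, 2.407)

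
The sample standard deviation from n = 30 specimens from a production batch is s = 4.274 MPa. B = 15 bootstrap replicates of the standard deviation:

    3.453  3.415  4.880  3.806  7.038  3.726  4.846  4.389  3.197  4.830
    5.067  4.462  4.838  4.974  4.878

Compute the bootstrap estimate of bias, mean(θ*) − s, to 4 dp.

mean(θ*) = (3.453 + 3.415 + 4.880 + 3.806 + 7.038 + 3.726 + 4.846 + 4.389 + 3.197 + 4.830 + 5.067 + 4.462 + 4.838 + 4.974 + 4.878) / 15 = 4.51993
bias = 4.51993 − 4.274

bias = +0.2459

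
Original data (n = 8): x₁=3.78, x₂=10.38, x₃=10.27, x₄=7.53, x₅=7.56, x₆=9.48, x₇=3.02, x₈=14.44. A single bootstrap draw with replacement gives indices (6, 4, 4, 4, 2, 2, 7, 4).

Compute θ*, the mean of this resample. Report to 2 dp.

Resample values: 9.48, 7.53, 7.53, 7.53, 10.38, 10.38, 3.02, 7.53.
Mean = (9.48 + 7.53 + 7.53 + 7.53 + 10.38 + 10.38 + 3.02 + 7.53) / 8 = 63.380 / 8 = 7.92

θ* = 7.92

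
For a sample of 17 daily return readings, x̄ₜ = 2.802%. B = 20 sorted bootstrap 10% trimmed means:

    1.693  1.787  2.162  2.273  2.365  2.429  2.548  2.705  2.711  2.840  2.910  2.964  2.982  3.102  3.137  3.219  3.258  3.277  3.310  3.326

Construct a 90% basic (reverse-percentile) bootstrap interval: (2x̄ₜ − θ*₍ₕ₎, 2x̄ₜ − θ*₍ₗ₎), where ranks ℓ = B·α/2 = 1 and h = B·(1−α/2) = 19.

Percentile endpoints at ranks 1 and 19: θ*₍1₎ = 1.693, θ*₍19₎ = 3.310.
Basic interval reflects these around x̄ₜ:
  lower = 2 × 2.802 − 3.310 = 2.294
  upper = 2 × 2.802 − 1.693 = 3.911

(2.294, 3.911)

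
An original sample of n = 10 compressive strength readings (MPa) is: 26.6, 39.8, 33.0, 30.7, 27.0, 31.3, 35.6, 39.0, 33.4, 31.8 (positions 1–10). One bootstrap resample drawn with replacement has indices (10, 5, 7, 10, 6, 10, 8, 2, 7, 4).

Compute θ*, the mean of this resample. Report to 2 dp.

θ* = 33.44

Resample values: 31.8, 27.0, 35.6, 31.8, 31.3, 31.8, 39.0, 39.8, 35.6, 30.7.
Mean = (31.8 + 27.0 + 35.6 + 31.8 + 31.3 + 31.8 + 39.0 + 39.8 + 35.6 + 30.7) / 10 = 334.40 / 10 = 33.44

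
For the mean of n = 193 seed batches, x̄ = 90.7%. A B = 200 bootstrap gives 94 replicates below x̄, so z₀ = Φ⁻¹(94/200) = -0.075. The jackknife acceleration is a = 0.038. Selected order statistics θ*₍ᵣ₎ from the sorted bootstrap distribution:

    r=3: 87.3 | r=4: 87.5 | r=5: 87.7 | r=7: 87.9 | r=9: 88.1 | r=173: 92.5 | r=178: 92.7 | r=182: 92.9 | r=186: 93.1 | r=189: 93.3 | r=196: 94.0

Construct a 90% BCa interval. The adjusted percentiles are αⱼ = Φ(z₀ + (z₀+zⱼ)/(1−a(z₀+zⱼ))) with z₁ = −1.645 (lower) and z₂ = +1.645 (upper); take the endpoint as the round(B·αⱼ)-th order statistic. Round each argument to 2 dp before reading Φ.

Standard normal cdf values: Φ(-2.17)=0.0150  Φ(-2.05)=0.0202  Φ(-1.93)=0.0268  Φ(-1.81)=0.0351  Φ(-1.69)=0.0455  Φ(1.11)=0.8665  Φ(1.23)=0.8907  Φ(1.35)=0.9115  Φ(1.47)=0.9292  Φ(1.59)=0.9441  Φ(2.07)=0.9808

Lower: z₀ + z₁ = -0.075 + (-1.645) = -1.720; 1 − a(z₀+z₁) = 1 − (0.038)(-1.720) = 1.0654; argument = -0.075 + (-1.720)/1.0654 = -1.6895 → -1.69.
α₁ = Φ(-1.69) = 0.0455; rank = round(200 × 0.0455) = 9; θ*₍9₎ = 88.1.
Upper: z₀ + z₂ = 1.570; 1 − a(z₀+z₂) = 0.9403; argument = 1.5946 → 1.59; α₂ = 0.9441; rank = 189; θ*₍189₎ = 93.3.

(88.1, 93.3)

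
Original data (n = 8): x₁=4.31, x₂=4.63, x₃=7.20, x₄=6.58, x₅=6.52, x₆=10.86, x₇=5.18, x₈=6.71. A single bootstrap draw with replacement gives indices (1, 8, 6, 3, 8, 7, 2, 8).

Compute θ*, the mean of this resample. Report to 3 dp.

θ* = 6.539

Resample values: 4.31, 6.71, 10.86, 7.20, 6.71, 5.18, 4.63, 6.71.
Mean = (4.31 + 6.71 + 10.86 + 7.20 + 6.71 + 5.18 + 4.63 + 6.71) / 8 = 52.310 / 8 = 6.539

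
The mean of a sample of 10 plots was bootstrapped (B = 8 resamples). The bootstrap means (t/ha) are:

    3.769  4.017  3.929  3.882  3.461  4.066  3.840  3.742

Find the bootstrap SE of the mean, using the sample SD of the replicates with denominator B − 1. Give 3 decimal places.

SE* = 0.189

Bootstrap SE is the standard deviation of the 8 replicate means.
Mean of replicates: (3.769 + 4.017 + 3.929 + 3.882 + 3.461 + 4.066 + 3.840 + 3.742) / 8 = 30.7060 / 8 = 3.8382
Sum of squared deviations: (−0.0692)² + (+0.1788)² + (+0.0907)² + (+0.0438)² + (−0.3773)² + (+0.2277)² + (+0.0017)² + (−0.0962)² = 0.2504
Variance = 0.2504 / 7 = 0.0358
SE* = √0.0358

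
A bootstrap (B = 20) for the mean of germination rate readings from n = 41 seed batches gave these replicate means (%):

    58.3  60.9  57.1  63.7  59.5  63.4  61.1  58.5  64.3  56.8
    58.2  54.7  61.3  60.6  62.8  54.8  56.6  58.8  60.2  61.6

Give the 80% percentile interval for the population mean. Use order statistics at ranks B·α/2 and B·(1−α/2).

(54.8, 63.4)

Sorted replicates: 54.7, 54.8, 56.6, 56.8, 57.1, 58.2, 58.3, 58.5, 58.8, 59.5, 60.2, 60.6, 60.9, 61.1, 61.3, 61.6, 62.8, 63.4, 63.7, 64.3
α = 0.20; lower rank = 20 × 0.100 = 2; upper rank = 20 × 0.900 = 18.
The 2nd smallest replicate is 54.8; the 18th is 63.4.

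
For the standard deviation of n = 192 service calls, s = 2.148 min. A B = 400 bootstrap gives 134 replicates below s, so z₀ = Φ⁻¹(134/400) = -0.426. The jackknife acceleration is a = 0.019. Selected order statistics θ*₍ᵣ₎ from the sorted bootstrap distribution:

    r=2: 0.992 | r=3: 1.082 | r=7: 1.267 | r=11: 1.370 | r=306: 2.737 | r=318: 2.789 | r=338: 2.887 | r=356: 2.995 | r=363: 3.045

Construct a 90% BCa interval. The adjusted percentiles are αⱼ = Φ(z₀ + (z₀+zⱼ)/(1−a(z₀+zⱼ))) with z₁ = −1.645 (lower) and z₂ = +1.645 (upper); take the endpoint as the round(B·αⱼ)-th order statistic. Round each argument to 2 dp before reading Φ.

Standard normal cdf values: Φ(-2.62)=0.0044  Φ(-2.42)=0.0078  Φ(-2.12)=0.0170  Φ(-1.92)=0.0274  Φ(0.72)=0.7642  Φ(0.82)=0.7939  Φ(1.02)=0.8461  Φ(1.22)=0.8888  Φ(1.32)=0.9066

(1.082, 2.789)

Lower: z₀ + z₁ = -0.426 + (-1.645) = -2.071; 1 − a(z₀+z₁) = 1 − (0.019)(-2.071) = 1.0393; argument = -0.426 + (-2.071)/1.0393 = -2.4186 → -2.42.
α₁ = Φ(-2.42) = 0.0078; rank = round(400 × 0.0078) = 3; θ*₍3₎ = 1.082.
Upper: z₀ + z₂ = 1.219; 1 − a(z₀+z₂) = 0.9768; argument = 0.8219 → 0.82; α₂ = 0.7939; rank = 318; θ*₍318₎ = 2.789.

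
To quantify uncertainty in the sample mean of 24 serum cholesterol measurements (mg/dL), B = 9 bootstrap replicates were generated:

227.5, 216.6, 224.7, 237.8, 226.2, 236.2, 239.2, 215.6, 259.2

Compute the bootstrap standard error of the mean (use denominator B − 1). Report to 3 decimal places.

SE* = 13.479

Bootstrap SE is the standard deviation of the 9 replicate means.
Mean of replicates: (227.5 + 216.6 + 224.7 + 237.8 + 226.2 + 236.2 + 239.2 + 215.6 + 259.2) / 9 = 2083.0000 / 9 = 231.4444
Sum of squared deviations: (−3.9444)² + (−14.8444)² + (−6.7444)² + (+6.3556)² + (−5.2444)² + (+4.7556)² + (+7.7556)² + (−15.8444)² + (+27.7556)² = 1453.4822
Variance = 1453.4822 / 8 = 181.6853
SE* = √181.6853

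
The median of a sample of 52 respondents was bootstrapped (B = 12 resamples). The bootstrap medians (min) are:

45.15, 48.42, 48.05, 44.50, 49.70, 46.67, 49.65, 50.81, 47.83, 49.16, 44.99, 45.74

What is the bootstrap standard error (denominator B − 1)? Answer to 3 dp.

Bootstrap SE is the standard deviation of the 12 replicate medians.
Mean of replicates: (45.15 + 48.42 + 48.05 + 44.50 + 49.70 + 46.67 + 49.65 + 50.81 + 47.83 + 49.16 + 44.99 + 45.74) / 12 = 570.6700 / 12 = 47.5558
Sum of squared deviations: (−2.4058)² + (+0.8642)² + (+0.4942)² + (−3.0558)² + (+2.1442)² + (−0.8858)² + (+2.0942)² + (+3.2542)² + (+0.2742)² + (+1.6042)² + (−2.5658)² + (−1.8158)² = 49.0037
Variance = 49.0037 / 11 = 4.4549
SE* = √4.4549

SE* = 2.111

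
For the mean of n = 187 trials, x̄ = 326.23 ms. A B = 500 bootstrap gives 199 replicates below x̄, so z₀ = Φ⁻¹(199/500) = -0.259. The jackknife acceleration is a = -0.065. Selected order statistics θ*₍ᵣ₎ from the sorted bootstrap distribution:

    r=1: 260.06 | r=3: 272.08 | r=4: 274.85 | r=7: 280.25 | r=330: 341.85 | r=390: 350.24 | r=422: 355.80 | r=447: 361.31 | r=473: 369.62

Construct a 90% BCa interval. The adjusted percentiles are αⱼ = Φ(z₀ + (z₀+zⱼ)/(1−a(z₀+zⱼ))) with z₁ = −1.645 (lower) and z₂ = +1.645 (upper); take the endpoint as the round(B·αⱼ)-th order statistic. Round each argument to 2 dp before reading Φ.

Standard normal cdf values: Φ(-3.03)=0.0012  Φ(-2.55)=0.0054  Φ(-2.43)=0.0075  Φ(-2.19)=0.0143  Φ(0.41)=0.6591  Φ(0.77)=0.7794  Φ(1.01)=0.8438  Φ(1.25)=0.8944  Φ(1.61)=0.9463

Lower: z₀ + z₁ = -0.259 + (-1.645) = -1.904; 1 − a(z₀+z₁) = 1 − (-0.065)(-1.904) = 0.8762; argument = -0.259 + (-1.904)/0.8762 = -2.4319 → -2.43.
α₁ = Φ(-2.43) = 0.0075; rank = round(500 × 0.0075) = 4; θ*₍4₎ = 274.85.
Upper: z₀ + z₂ = 1.386; 1 − a(z₀+z₂) = 1.0901; argument = 1.0125 → 1.01; α₂ = 0.8438; rank = 422; θ*₍422₎ = 355.80.

(274.85, 355.80)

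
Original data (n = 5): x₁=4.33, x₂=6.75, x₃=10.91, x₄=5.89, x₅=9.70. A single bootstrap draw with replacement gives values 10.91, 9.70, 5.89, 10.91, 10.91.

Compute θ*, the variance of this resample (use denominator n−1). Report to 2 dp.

Mean = 9.6640; sum of squared deviations = 18.9019
s² = 18.9019 / 4 = 4.7255

θ* = 4.73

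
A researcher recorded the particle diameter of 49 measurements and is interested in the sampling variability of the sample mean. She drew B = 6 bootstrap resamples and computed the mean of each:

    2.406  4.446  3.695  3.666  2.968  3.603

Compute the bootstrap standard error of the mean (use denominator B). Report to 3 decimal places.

Bootstrap SE is the standard deviation of the 6 replicate means.
Mean of replicates: (2.406 + 4.446 + 3.695 + 3.666 + 2.968 + 3.603) / 6 = 20.7840 / 6 = 3.4640
Sum of squared deviations: (−1.0580)² + (+0.9820)² + (+0.2310)² + (+0.2020)² + (−0.4960)² + (+0.1390)² = 2.4432
Variance = 2.4432 / 6 = 0.4072
SE* = √0.4072

SE* = 0.638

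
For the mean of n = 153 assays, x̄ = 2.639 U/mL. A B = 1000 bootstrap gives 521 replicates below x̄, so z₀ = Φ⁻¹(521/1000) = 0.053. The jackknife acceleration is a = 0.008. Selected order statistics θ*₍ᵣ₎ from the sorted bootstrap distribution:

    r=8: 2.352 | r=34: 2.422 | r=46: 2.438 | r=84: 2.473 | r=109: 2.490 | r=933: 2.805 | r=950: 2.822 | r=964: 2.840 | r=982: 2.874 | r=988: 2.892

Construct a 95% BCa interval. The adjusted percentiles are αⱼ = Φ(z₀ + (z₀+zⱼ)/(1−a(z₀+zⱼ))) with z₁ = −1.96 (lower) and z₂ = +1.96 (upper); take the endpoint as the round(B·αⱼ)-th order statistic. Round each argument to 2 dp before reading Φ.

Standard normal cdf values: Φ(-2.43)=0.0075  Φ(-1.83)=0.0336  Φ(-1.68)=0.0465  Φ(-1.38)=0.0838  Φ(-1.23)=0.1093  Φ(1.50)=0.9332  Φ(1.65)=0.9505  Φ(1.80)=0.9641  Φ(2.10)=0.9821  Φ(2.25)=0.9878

Lower: z₀ + z₁ = 0.053 + (-1.960) = -1.907; 1 − a(z₀+z₁) = 1 − (0.008)(-1.907) = 1.0153; argument = 0.053 + (-1.907)/1.0153 = -1.8253 → -1.83.
α₁ = Φ(-1.83) = 0.0336; rank = round(1000 × 0.0336) = 34; θ*₍34₎ = 2.422.
Upper: z₀ + z₂ = 2.013; 1 − a(z₀+z₂) = 0.9839; argument = 2.0989 → 2.10; α₂ = 0.9821; rank = 982; θ*₍982₎ = 2.874.

(2.422, 2.874)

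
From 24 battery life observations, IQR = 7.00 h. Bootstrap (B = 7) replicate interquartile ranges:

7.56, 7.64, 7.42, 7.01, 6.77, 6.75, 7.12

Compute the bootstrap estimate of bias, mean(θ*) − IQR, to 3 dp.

mean(θ*) = (7.56 + 7.64 + 7.42 + 7.01 + 6.77 + 6.75 + 7.12) / 7 = 7.1814
bias = 7.1814 − 7.00

bias = +0.181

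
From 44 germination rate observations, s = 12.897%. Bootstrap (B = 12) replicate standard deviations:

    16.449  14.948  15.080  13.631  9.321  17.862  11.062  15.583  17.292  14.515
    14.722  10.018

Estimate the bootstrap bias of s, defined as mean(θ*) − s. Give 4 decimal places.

bias = +1.3099

mean(θ*) = (16.449 + 14.948 + 15.080 + 13.631 + 9.321 + 17.862 + 11.062 + 15.583 + 17.292 + 14.515 + 14.722 + 10.018) / 12 = 14.20692
bias = 14.20692 − 12.897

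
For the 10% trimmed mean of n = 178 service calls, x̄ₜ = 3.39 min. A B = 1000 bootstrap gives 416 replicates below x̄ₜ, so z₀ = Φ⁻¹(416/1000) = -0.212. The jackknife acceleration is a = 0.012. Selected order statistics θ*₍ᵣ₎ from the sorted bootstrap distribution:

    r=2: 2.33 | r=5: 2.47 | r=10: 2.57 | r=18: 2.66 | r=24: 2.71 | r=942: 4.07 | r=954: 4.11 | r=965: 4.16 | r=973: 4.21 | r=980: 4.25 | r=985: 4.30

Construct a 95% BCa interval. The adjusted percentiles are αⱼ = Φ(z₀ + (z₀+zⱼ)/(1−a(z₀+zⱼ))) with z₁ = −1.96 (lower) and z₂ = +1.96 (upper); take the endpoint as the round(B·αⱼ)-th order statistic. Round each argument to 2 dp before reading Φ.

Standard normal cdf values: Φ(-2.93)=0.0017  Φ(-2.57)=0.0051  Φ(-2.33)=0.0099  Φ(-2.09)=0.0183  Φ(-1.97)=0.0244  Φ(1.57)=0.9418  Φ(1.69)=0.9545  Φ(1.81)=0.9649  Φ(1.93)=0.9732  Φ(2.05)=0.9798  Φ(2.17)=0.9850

Lower: z₀ + z₁ = -0.212 + (-1.960) = -2.172; 1 − a(z₀+z₁) = 1 − (0.012)(-2.172) = 1.0261; argument = -0.212 + (-2.172)/1.0261 = -2.3288 → -2.33.
α₁ = Φ(-2.33) = 0.0099; rank = round(1000 × 0.0099) = 10; θ*₍10₎ = 2.57.
Upper: z₀ + z₂ = 1.748; 1 − a(z₀+z₂) = 0.9790; argument = 1.5735 → 1.57; α₂ = 0.9418; rank = 942; θ*₍942₎ = 4.07.

(2.57, 4.07)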